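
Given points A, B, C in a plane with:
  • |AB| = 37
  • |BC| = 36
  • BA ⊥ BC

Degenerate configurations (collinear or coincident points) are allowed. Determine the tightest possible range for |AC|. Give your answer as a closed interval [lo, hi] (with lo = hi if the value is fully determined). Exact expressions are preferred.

|AB| ∈ {37}
|BC| ∈ {36}
|AC| ∈ {√(2665)}

|AC| = √(2665)  (≈ 51.6236)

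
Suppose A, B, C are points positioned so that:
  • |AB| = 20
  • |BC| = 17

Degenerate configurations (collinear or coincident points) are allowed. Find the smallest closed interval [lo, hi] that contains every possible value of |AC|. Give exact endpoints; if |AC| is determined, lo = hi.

|AC| ∈ [3, 37]  (≈ [3.0000, 37.0000])

|AB| ∈ {20}
|BC| ∈ {17}
|AC| ∈ [3, 37]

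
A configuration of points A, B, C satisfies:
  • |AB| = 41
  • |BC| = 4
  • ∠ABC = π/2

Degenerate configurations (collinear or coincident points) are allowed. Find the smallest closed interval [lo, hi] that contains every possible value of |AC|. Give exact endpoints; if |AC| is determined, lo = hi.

|AC| = √(1697)  (≈ 41.1947)

|AB| ∈ {41}
|BC| ∈ {4}
|AC| ∈ {√(1697)}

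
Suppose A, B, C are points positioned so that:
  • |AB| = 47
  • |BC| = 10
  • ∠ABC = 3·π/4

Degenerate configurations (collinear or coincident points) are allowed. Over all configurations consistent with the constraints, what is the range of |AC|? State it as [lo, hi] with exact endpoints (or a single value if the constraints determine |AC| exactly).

|AC| = √(470·√(2) + 2309)  (≈ 54.5315)

|AB| ∈ {47}
|BC| ∈ {10}
|AC| ∈ {√(470·√(2) + 2309)}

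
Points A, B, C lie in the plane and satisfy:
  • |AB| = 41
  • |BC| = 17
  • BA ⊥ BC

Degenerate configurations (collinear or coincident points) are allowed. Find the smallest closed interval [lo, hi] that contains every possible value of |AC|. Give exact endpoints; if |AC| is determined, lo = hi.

|AC| = √(1970)  (≈ 44.3847)

|AB| ∈ {41}
|BC| ∈ {17}
|AC| ∈ {√(1970)}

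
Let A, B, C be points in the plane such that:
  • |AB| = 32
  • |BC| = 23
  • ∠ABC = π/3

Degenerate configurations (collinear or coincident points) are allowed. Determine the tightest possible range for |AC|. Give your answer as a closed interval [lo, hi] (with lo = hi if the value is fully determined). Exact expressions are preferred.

|AB| ∈ {32}
|BC| ∈ {23}
|AC| ∈ {√(817)}

|AC| = √(817)  (≈ 28.5832)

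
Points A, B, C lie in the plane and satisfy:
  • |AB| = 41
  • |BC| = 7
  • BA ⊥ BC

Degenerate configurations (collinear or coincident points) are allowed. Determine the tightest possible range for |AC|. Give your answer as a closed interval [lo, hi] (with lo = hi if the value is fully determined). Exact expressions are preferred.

|AC| = √(1730)  (≈ 41.5933)

|AB| ∈ {41}
|BC| ∈ {7}
|AC| ∈ {√(1730)}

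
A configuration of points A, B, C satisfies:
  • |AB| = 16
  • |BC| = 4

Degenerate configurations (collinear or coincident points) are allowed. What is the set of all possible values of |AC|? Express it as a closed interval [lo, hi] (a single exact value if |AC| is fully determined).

|AC| ∈ [12, 20]  (≈ [12.0000, 20.0000])

|AB| ∈ {16}
|BC| ∈ {4}
|AC| ∈ [12, 20]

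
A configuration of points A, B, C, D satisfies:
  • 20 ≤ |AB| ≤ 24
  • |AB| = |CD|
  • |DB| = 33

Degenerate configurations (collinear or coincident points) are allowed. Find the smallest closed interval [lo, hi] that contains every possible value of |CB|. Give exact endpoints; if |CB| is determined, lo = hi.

|AB| ∈ [20, 24]
|BD| ∈ {33}
|CD| ∈ [20, 24]
|AD| ∈ [9, 57]
|BC| ∈ [9, 57]
|AC| ∈ [0, 81]

|CB| ∈ [9, 57]  (≈ [9.0000, 57.0000])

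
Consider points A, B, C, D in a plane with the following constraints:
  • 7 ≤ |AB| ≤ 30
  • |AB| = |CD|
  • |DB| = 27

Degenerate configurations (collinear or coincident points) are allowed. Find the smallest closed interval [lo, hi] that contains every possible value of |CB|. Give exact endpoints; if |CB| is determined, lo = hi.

|AB| ∈ [7, 30]
|BD| ∈ {27}
|CD| ∈ [7, 30]
|AD| ∈ [0, 57]
|BC| ∈ [0, 57]
|AC| ∈ [0, 87]

|CB| ∈ [0, 57]  (≈ [0.0000, 57.0000])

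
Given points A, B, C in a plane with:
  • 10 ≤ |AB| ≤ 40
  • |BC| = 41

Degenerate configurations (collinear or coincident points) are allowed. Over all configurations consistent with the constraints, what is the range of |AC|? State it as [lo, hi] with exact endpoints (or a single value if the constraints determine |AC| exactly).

|AB| ∈ [10, 40]
|BC| ∈ {41}
|AC| ∈ [1, 81]

|AC| ∈ [1, 81]  (≈ [1.0000, 81.0000])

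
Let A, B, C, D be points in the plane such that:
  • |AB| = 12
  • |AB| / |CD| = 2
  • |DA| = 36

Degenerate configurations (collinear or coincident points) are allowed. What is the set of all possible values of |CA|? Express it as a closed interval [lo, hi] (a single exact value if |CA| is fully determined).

|CA| ∈ [30, 42]  (≈ [30.0000, 42.0000])

|AB| ∈ {12}
|AD| ∈ {36}
|CD| ∈ {6}
|BD| ∈ [24, 48]
|AC| ∈ [30, 42]
|BC| ∈ [18, 54]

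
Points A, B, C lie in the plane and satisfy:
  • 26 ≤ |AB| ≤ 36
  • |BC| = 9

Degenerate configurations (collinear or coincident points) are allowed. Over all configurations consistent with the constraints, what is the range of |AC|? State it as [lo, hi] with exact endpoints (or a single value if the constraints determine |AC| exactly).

|AC| ∈ [17, 45]  (≈ [17.0000, 45.0000])

|AB| ∈ [26, 36]
|BC| ∈ {9}
|AC| ∈ [17, 45]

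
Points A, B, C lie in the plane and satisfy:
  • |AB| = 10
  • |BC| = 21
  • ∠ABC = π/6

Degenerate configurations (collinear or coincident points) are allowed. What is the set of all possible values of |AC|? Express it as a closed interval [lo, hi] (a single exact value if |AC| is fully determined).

|AC| = √(541 - 210·√(3))  (≈ 13.3143)

|AB| ∈ {10}
|BC| ∈ {21}
|AC| ∈ {√(541 - 210·√(3))}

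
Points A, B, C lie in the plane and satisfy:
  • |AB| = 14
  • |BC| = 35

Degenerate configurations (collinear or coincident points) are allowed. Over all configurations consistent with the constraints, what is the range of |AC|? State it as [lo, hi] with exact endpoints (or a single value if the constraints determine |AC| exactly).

|AB| ∈ {14}
|BC| ∈ {35}
|AC| ∈ [21, 49]

|AC| ∈ [21, 49]  (≈ [21.0000, 49.0000])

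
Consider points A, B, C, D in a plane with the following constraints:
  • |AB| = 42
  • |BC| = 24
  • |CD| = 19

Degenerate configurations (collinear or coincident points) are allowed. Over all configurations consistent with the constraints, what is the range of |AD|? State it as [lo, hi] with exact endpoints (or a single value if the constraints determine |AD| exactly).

|AB| ∈ {42}
|BC| ∈ {24}
|CD| ∈ {19}
|AC| ∈ [18, 66]
|BD| ∈ [5, 43]
|AD| ∈ [0, 85]

|AD| ∈ [0, 85]  (≈ [0.0000, 85.0000])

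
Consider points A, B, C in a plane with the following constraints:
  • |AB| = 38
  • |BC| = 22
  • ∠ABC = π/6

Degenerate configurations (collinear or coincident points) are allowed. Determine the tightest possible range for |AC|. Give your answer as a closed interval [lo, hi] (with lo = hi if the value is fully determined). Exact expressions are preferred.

|AB| ∈ {38}
|BC| ∈ {22}
|AC| ∈ {2·√(482 - 209·√(3))}

|AC| = 2·√(482 - 209·√(3))  (≈ 21.9090)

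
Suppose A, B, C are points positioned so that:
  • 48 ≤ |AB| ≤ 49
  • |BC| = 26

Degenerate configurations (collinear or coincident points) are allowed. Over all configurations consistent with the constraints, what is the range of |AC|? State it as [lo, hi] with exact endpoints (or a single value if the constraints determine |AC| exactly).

|AC| ∈ [22, 75]  (≈ [22.0000, 75.0000])

|AB| ∈ [48, 49]
|BC| ∈ {26}
|AC| ∈ [22, 75]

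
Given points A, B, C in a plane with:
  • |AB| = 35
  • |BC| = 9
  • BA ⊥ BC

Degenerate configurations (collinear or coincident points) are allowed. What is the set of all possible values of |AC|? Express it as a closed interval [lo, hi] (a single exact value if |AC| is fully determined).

|AC| = √(1306)  (≈ 36.1386)

|AB| ∈ {35}
|BC| ∈ {9}
|AC| ∈ {√(1306)}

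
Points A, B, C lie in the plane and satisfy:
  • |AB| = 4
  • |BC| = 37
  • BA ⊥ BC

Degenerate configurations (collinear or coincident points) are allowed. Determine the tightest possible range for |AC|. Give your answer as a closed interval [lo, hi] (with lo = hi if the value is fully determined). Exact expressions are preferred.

|AC| = √(1385)  (≈ 37.2156)

|AB| ∈ {4}
|BC| ∈ {37}
|AC| ∈ {√(1385)}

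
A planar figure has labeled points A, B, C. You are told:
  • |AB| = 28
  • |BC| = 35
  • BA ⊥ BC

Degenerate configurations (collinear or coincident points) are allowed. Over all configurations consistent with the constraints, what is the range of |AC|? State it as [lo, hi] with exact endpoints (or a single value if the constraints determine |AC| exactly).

|AC| = 7·√(41)  (≈ 44.8219)

|AB| ∈ {28}
|BC| ∈ {35}
|AC| ∈ {7·√(41)}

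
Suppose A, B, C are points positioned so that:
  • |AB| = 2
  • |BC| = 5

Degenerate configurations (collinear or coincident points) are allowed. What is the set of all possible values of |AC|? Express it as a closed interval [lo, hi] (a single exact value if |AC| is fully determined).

|AB| ∈ {2}
|BC| ∈ {5}
|AC| ∈ [3, 7]

|AC| ∈ [3, 7]  (≈ [3.0000, 7.0000])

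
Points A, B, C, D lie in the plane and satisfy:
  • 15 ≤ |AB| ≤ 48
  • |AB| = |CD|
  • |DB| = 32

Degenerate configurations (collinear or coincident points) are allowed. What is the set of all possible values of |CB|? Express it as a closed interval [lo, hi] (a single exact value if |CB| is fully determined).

|CB| ∈ [0, 80]  (≈ [0.0000, 80.0000])

|AB| ∈ [15, 48]
|BD| ∈ {32}
|CD| ∈ [15, 48]
|AD| ∈ [0, 80]
|BC| ∈ [0, 80]
|AC| ∈ [0, 128]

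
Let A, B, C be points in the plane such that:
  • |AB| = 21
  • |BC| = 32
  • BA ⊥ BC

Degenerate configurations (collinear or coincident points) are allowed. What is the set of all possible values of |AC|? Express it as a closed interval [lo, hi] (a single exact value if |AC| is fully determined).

|AB| ∈ {21}
|BC| ∈ {32}
|AC| ∈ {√(1465)}

|AC| = √(1465)  (≈ 38.2753)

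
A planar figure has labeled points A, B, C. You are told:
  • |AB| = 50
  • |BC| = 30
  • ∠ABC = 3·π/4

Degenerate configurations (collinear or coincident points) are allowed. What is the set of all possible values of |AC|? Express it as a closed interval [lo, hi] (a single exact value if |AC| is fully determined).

|AC| = 10·√(15·√(2) + 34)  (≈ 74.3056)

|AB| ∈ {50}
|BC| ∈ {30}
|AC| ∈ {10·√(15·√(2) + 34)}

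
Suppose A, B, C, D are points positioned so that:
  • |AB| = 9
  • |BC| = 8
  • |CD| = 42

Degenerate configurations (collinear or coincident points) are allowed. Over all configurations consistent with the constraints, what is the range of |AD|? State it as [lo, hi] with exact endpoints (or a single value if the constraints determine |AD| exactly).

|AD| ∈ [25, 59]  (≈ [25.0000, 59.0000])

|AB| ∈ {9}
|BC| ∈ {8}
|CD| ∈ {42}
|AC| ∈ [1, 17]
|BD| ∈ [34, 50]
|AD| ∈ [25, 59]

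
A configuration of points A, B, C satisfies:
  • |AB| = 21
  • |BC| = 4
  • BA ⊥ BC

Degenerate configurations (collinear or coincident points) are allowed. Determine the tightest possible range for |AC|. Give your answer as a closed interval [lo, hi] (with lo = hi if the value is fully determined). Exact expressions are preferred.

|AB| ∈ {21}
|BC| ∈ {4}
|AC| ∈ {√(457)}

|AC| = √(457)  (≈ 21.3776)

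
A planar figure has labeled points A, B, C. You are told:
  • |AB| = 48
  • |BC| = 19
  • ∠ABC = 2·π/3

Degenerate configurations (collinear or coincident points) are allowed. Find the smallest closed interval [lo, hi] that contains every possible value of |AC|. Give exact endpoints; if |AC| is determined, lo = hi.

|AC| = 7·√(73)  (≈ 59.8080)

|AB| ∈ {48}
|BC| ∈ {19}
|AC| ∈ {7·√(73)}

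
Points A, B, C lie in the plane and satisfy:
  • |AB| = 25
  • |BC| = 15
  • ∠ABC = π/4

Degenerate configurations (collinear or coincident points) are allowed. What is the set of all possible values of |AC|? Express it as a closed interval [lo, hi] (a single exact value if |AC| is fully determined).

|AC| = 5·√(34 - 15·√(2))  (≈ 17.8793)

|AB| ∈ {25}
|BC| ∈ {15}
|AC| ∈ {5·√(34 - 15·√(2))}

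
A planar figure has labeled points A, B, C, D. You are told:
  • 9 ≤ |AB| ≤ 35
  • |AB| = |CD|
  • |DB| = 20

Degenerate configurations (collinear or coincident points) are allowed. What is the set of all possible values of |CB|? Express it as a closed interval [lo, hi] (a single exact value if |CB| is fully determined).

|AB| ∈ [9, 35]
|BD| ∈ {20}
|CD| ∈ [9, 35]
|AD| ∈ [0, 55]
|BC| ∈ [0, 55]
|AC| ∈ [0, 90]

|CB| ∈ [0, 55]  (≈ [0.0000, 55.0000])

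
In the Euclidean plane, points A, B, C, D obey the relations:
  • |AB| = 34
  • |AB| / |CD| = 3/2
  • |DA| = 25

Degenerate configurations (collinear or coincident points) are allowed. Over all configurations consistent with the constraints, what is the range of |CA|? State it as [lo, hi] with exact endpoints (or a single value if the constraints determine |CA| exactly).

|CA| ∈ [7/3, 143/3]  (≈ [2.3333, 47.6667])

|AB| ∈ {34}
|AD| ∈ {25}
|CD| ∈ {68/3}
|BD| ∈ [9, 59]
|AC| ∈ [7/3, 143/3]
|BC| ∈ [0, 245/3]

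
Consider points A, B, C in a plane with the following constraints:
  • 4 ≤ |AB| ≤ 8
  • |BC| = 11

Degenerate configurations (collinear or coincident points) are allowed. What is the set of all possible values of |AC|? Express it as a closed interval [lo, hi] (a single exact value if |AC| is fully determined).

|AC| ∈ [3, 19]  (≈ [3.0000, 19.0000])

|AB| ∈ [4, 8]
|BC| ∈ {11}
|AC| ∈ [3, 19]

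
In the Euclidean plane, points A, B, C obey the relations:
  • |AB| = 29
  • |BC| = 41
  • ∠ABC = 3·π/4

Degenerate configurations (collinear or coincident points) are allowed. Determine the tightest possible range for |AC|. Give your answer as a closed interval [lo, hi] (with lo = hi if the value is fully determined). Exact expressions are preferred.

|AC| = √(1189·√(2) + 2522)  (≈ 64.8344)

|AB| ∈ {29}
|BC| ∈ {41}
|AC| ∈ {√(1189·√(2) + 2522)}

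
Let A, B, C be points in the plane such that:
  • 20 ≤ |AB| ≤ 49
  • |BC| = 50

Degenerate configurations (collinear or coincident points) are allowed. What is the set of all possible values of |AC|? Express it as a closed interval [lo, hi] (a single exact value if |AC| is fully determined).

|AC| ∈ [1, 99]  (≈ [1.0000, 99.0000])

|AB| ∈ [20, 49]
|BC| ∈ {50}
|AC| ∈ [1, 99]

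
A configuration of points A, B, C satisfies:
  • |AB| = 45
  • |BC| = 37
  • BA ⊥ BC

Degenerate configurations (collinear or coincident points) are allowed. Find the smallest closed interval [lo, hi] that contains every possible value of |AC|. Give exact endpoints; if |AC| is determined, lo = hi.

|AC| = √(3394)  (≈ 58.2580)

|AB| ∈ {45}
|BC| ∈ {37}
|AC| ∈ {√(3394)}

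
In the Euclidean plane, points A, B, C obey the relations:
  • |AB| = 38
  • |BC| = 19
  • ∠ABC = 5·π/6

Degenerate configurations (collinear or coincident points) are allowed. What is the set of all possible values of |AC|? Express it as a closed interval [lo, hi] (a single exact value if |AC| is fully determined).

|AC| = 19·√(2·√(3) + 5)  (≈ 55.2769)

|AB| ∈ {38}
|BC| ∈ {19}
|AC| ∈ {19·√(2·√(3) + 5)}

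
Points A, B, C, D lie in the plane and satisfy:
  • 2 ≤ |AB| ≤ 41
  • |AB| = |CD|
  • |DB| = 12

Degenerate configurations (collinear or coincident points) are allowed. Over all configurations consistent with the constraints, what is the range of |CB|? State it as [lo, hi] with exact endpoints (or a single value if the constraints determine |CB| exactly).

|AB| ∈ [2, 41]
|BD| ∈ {12}
|CD| ∈ [2, 41]
|AD| ∈ [0, 53]
|BC| ∈ [0, 53]
|AC| ∈ [0, 94]

|CB| ∈ [0, 53]  (≈ [0.0000, 53.0000])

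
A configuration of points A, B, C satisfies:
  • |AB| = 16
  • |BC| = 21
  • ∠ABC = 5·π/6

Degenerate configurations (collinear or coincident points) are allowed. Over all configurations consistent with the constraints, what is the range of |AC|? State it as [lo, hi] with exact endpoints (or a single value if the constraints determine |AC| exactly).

|AC| = √(336·√(3) + 697)  (≈ 35.7627)

|AB| ∈ {16}
|BC| ∈ {21}
|AC| ∈ {√(336·√(3) + 697)}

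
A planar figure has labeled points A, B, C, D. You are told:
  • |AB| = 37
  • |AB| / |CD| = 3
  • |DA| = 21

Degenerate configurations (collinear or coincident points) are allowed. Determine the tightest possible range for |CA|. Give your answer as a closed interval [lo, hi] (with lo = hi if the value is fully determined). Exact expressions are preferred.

|AB| ∈ {37}
|AD| ∈ {21}
|CD| ∈ {37/3}
|BD| ∈ [16, 58]
|AC| ∈ [26/3, 100/3]
|BC| ∈ [11/3, 211/3]

|CA| ∈ [26/3, 100/3]  (≈ [8.6667, 33.3333])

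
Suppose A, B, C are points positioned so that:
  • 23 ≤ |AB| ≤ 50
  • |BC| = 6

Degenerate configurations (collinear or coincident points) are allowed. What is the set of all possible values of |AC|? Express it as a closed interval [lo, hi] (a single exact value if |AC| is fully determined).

|AC| ∈ [17, 56]  (≈ [17.0000, 56.0000])

|AB| ∈ [23, 50]
|BC| ∈ {6}
|AC| ∈ [17, 56]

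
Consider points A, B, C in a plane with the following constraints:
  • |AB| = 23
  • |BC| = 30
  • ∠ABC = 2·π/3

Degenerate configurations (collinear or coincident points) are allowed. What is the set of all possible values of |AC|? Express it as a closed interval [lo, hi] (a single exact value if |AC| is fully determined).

|AC| = √(2119)  (≈ 46.0326)

|AB| ∈ {23}
|BC| ∈ {30}
|AC| ∈ {√(2119)}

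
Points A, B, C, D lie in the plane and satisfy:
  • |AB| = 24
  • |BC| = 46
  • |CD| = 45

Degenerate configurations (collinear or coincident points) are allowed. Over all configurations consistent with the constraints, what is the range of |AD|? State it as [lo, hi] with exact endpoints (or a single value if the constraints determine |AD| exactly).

|AD| ∈ [0, 115]  (≈ [0.0000, 115.0000])

|AB| ∈ {24}
|BC| ∈ {46}
|CD| ∈ {45}
|AC| ∈ [22, 70]
|BD| ∈ [1, 91]
|AD| ∈ [0, 115]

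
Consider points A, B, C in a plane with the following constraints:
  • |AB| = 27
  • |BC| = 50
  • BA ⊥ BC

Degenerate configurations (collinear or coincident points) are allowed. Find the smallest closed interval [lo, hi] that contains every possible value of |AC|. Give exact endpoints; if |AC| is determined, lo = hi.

|AB| ∈ {27}
|BC| ∈ {50}
|AC| ∈ {√(3229)}

|AC| = √(3229)  (≈ 56.8243)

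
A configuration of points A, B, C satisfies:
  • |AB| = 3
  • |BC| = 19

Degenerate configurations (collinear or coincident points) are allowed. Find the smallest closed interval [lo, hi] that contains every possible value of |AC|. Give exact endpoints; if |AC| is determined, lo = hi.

|AB| ∈ {3}
|BC| ∈ {19}
|AC| ∈ [16, 22]

|AC| ∈ [16, 22]  (≈ [16.0000, 22.0000])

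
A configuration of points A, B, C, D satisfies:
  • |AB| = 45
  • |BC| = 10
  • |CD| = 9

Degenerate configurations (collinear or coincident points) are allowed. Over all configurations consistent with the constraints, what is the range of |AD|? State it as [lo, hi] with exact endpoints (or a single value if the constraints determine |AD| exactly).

|AB| ∈ {45}
|BC| ∈ {10}
|CD| ∈ {9}
|AC| ∈ [35, 55]
|BD| ∈ [1, 19]
|AD| ∈ [26, 64]

|AD| ∈ [26, 64]  (≈ [26.0000, 64.0000])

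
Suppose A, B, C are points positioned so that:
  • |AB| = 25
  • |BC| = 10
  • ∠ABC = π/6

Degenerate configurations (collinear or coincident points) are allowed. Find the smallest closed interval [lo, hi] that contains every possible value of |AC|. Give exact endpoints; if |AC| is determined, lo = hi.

|AB| ∈ {25}
|BC| ∈ {10}
|AC| ∈ {5·√(29 - 10·√(3))}

|AC| = 5·√(29 - 10·√(3))  (≈ 17.0876)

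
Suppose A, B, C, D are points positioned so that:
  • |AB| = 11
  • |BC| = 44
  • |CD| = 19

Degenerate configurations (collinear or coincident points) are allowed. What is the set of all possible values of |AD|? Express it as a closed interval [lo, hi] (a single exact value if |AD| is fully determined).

|AB| ∈ {11}
|BC| ∈ {44}
|CD| ∈ {19}
|AC| ∈ [33, 55]
|BD| ∈ [25, 63]
|AD| ∈ [14, 74]

|AD| ∈ [14, 74]  (≈ [14.0000, 74.0000])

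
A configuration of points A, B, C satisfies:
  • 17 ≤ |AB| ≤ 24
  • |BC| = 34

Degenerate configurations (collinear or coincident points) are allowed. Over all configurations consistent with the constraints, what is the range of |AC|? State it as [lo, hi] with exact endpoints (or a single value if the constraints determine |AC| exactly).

|AC| ∈ [10, 58]  (≈ [10.0000, 58.0000])

|AB| ∈ [17, 24]
|BC| ∈ {34}
|AC| ∈ [10, 58]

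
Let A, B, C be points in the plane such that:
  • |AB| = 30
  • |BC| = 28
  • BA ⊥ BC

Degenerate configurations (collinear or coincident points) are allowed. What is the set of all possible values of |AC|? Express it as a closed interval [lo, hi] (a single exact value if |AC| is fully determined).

|AC| = 2·√(421)  (≈ 41.0366)

|AB| ∈ {30}
|BC| ∈ {28}
|AC| ∈ {2·√(421)}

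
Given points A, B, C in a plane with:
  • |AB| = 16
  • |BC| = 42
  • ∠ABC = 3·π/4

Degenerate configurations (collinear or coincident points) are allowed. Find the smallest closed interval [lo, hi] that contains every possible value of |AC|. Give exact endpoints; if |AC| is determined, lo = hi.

|AB| ∈ {16}
|BC| ∈ {42}
|AC| ∈ {2·√(168·√(2) + 505)}

|AC| = 2·√(168·√(2) + 505)  (≈ 54.5009)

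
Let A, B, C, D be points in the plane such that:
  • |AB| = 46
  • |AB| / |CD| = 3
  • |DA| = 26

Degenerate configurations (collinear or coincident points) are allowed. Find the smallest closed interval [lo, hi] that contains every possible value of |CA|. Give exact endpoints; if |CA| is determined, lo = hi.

|CA| ∈ [32/3, 124/3]  (≈ [10.6667, 41.3333])

|AB| ∈ {46}
|AD| ∈ {26}
|CD| ∈ {46/3}
|BD| ∈ [20, 72]
|AC| ∈ [32/3, 124/3]
|BC| ∈ [14/3, 262/3]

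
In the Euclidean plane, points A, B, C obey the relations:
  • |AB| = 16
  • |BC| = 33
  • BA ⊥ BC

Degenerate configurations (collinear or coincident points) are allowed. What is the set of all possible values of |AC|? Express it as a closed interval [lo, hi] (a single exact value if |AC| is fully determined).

|AB| ∈ {16}
|BC| ∈ {33}
|AC| ∈ {√(1345)}

|AC| = √(1345)  (≈ 36.6742)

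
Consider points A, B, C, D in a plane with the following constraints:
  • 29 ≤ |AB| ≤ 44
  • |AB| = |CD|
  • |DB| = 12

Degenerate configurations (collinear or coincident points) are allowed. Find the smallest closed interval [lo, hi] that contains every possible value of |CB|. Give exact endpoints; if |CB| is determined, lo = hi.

|AB| ∈ [29, 44]
|BD| ∈ {12}
|CD| ∈ [29, 44]
|AD| ∈ [17, 56]
|BC| ∈ [17, 56]
|AC| ∈ [0, 100]

|CB| ∈ [17, 56]  (≈ [17.0000, 56.0000])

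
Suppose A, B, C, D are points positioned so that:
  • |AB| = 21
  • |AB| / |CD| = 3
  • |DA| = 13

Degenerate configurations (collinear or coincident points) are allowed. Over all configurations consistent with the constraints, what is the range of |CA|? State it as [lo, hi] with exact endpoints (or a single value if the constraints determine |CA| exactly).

|CA| ∈ [6, 20]  (≈ [6.0000, 20.0000])

|AB| ∈ {21}
|AD| ∈ {13}
|CD| ∈ {7}
|BD| ∈ [8, 34]
|AC| ∈ [6, 20]
|BC| ∈ [1, 41]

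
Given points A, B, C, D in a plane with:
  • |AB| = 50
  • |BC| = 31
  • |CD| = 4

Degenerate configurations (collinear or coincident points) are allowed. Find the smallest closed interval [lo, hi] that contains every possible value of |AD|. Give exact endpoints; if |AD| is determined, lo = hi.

|AD| ∈ [15, 85]  (≈ [15.0000, 85.0000])

|AB| ∈ {50}
|BC| ∈ {31}
|CD| ∈ {4}
|AC| ∈ [19, 81]
|BD| ∈ [27, 35]
|AD| ∈ [15, 85]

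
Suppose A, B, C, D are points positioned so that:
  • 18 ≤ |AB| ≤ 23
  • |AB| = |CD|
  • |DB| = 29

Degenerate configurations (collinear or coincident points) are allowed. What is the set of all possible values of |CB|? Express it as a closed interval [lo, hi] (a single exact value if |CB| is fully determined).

|AB| ∈ [18, 23]
|BD| ∈ {29}
|CD| ∈ [18, 23]
|AD| ∈ [6, 52]
|BC| ∈ [6, 52]
|AC| ∈ [0, 75]

|CB| ∈ [6, 52]  (≈ [6.0000, 52.0000])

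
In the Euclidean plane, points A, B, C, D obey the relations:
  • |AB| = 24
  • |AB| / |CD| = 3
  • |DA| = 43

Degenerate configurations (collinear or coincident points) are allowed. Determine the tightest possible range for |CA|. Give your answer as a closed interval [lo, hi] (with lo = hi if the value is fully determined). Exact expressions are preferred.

|CA| ∈ [35, 51]  (≈ [35.0000, 51.0000])

|AB| ∈ {24}
|AD| ∈ {43}
|CD| ∈ {8}
|BD| ∈ [19, 67]
|AC| ∈ [35, 51]
|BC| ∈ [11, 75]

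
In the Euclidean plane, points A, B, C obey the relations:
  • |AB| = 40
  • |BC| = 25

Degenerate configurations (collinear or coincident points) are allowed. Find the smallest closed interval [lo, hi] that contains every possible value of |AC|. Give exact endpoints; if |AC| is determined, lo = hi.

|AB| ∈ {40}
|BC| ∈ {25}
|AC| ∈ [15, 65]

|AC| ∈ [15, 65]  (≈ [15.0000, 65.0000])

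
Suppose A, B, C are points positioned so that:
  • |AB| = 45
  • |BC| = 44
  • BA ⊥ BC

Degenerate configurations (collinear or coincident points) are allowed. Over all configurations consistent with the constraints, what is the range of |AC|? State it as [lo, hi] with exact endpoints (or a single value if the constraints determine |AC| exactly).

|AB| ∈ {45}
|BC| ∈ {44}
|AC| ∈ {√(3961)}

|AC| = √(3961)  (≈ 62.9365)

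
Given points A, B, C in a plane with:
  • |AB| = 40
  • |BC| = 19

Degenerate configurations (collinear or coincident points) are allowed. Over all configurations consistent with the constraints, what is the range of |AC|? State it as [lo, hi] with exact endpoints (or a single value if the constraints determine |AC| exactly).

|AB| ∈ {40}
|BC| ∈ {19}
|AC| ∈ [21, 59]

|AC| ∈ [21, 59]  (≈ [21.0000, 59.0000])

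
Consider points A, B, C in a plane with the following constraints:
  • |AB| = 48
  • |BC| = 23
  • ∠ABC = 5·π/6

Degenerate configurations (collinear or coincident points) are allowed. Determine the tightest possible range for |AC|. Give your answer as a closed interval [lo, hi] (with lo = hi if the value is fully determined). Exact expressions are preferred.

|AB| ∈ {48}
|BC| ∈ {23}
|AC| ∈ {√(1104·√(3) + 2833)}

|AC| = √(1104·√(3) + 2833)  (≈ 68.8853)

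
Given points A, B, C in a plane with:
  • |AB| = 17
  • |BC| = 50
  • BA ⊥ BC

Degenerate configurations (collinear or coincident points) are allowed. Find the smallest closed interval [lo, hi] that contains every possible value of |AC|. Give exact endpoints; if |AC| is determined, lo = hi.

|AB| ∈ {17}
|BC| ∈ {50}
|AC| ∈ {√(2789)}

|AC| = √(2789)  (≈ 52.8110)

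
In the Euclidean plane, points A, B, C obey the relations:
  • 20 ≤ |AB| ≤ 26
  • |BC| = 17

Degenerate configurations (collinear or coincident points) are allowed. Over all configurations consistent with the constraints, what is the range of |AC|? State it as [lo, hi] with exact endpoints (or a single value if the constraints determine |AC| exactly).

|AB| ∈ [20, 26]
|BC| ∈ {17}
|AC| ∈ [3, 43]

|AC| ∈ [3, 43]  (≈ [3.0000, 43.0000])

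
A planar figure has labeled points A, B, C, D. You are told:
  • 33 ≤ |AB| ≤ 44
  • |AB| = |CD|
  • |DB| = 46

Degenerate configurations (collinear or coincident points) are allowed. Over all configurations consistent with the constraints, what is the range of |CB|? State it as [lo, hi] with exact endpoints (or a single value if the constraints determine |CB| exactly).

|CB| ∈ [2, 90]  (≈ [2.0000, 90.0000])

|AB| ∈ [33, 44]
|BD| ∈ {46}
|CD| ∈ [33, 44]
|AD| ∈ [2, 90]
|BC| ∈ [2, 90]
|AC| ∈ [0, 134]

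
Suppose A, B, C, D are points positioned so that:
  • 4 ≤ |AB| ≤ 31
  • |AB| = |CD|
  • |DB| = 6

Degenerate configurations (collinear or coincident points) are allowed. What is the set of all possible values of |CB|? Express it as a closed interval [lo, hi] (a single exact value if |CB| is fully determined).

|AB| ∈ [4, 31]
|BD| ∈ {6}
|CD| ∈ [4, 31]
|AD| ∈ [0, 37]
|BC| ∈ [0, 37]
|AC| ∈ [0, 68]

|CB| ∈ [0, 37]  (≈ [0.0000, 37.0000])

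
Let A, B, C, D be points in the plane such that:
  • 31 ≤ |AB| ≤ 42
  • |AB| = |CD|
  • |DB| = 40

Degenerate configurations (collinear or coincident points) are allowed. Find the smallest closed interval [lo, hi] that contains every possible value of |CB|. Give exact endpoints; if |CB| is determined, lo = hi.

|AB| ∈ [31, 42]
|BD| ∈ {40}
|CD| ∈ [31, 42]
|AD| ∈ [0, 82]
|BC| ∈ [0, 82]
|AC| ∈ [0, 124]

|CB| ∈ [0, 82]  (≈ [0.0000, 82.0000])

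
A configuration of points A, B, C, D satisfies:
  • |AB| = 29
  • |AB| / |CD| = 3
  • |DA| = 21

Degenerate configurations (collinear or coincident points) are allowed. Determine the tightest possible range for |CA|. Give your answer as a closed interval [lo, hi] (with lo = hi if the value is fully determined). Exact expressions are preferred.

|CA| ∈ [34/3, 92/3]  (≈ [11.3333, 30.6667])

|AB| ∈ {29}
|AD| ∈ {21}
|CD| ∈ {29/3}
|BD| ∈ [8, 50]
|AC| ∈ [34/3, 92/3]
|BC| ∈ [0, 179/3]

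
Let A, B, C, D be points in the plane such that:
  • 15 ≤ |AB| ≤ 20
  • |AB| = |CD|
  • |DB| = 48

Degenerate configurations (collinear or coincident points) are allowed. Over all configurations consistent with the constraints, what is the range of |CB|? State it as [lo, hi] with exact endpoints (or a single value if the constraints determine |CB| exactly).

|CB| ∈ [28, 68]  (≈ [28.0000, 68.0000])

|AB| ∈ [15, 20]
|BD| ∈ {48}
|CD| ∈ [15, 20]
|AD| ∈ [28, 68]
|BC| ∈ [28, 68]
|AC| ∈ [8, 88]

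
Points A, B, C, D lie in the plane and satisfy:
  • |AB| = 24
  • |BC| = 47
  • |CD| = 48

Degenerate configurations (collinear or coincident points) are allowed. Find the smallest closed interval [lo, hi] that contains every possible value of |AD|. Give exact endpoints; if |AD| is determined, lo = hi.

|AB| ∈ {24}
|BC| ∈ {47}
|CD| ∈ {48}
|AC| ∈ [23, 71]
|BD| ∈ [1, 95]
|AD| ∈ [0, 119]

|AD| ∈ [0, 119]  (≈ [0.0000, 119.0000])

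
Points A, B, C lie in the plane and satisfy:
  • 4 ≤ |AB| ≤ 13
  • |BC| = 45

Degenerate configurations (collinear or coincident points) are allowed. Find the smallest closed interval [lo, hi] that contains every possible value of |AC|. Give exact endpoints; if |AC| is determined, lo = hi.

|AB| ∈ [4, 13]
|BC| ∈ {45}
|AC| ∈ [32, 58]

|AC| ∈ [32, 58]  (≈ [32.0000, 58.0000])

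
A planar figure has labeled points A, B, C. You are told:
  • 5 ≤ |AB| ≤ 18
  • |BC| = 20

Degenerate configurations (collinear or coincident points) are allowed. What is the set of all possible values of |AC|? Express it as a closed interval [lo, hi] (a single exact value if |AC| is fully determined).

|AB| ∈ [5, 18]
|BC| ∈ {20}
|AC| ∈ [2, 38]

|AC| ∈ [2, 38]  (≈ [2.0000, 38.0000])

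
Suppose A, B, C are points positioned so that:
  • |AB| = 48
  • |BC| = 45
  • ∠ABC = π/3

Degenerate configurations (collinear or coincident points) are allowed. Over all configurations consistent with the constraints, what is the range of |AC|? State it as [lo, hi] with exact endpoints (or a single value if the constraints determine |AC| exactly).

|AB| ∈ {48}
|BC| ∈ {45}
|AC| ∈ {3·√(241)}

|AC| = 3·√(241)  (≈ 46.5725)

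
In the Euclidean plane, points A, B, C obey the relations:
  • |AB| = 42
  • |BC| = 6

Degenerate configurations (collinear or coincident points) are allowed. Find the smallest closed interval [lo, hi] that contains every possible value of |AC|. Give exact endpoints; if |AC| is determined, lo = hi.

|AC| ∈ [36, 48]  (≈ [36.0000, 48.0000])

|AB| ∈ {42}
|BC| ∈ {6}
|AC| ∈ [36, 48]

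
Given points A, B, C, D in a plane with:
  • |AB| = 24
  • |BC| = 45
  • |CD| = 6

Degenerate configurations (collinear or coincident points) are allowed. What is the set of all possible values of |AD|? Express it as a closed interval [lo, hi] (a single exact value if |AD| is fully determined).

|AD| ∈ [15, 75]  (≈ [15.0000, 75.0000])

|AB| ∈ {24}
|BC| ∈ {45}
|CD| ∈ {6}
|AC| ∈ [21, 69]
|BD| ∈ [39, 51]
|AD| ∈ [15, 75]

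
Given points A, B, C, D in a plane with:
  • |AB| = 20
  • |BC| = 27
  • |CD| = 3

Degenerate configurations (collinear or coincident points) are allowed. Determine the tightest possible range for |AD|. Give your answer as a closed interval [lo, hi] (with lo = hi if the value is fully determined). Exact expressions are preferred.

|AD| ∈ [4, 50]  (≈ [4.0000, 50.0000])

|AB| ∈ {20}
|BC| ∈ {27}
|CD| ∈ {3}
|AC| ∈ [7, 47]
|BD| ∈ [24, 30]
|AD| ∈ [4, 50]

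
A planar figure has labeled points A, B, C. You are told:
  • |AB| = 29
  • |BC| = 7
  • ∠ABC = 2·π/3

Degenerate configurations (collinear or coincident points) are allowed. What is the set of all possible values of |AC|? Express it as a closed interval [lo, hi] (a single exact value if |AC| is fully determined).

|AB| ∈ {29}
|BC| ∈ {7}
|AC| ∈ {√(1093)}

|AC| = √(1093)  (≈ 33.0606)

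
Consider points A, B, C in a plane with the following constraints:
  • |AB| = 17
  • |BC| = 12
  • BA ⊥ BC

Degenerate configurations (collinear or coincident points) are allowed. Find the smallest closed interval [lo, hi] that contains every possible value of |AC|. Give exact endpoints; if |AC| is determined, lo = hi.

|AC| = √(433)  (≈ 20.8087)

|AB| ∈ {17}
|BC| ∈ {12}
|AC| ∈ {√(433)}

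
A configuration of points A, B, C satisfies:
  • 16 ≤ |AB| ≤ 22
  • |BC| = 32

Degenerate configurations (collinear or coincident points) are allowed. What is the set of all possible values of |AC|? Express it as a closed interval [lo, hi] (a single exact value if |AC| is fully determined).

|AC| ∈ [10, 54]  (≈ [10.0000, 54.0000])

|AB| ∈ [16, 22]
|BC| ∈ {32}
|AC| ∈ [10, 54]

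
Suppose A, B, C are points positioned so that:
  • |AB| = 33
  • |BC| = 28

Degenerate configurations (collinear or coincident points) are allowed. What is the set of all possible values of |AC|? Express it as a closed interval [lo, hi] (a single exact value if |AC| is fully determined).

|AB| ∈ {33}
|BC| ∈ {28}
|AC| ∈ [5, 61]

|AC| ∈ [5, 61]  (≈ [5.0000, 61.0000])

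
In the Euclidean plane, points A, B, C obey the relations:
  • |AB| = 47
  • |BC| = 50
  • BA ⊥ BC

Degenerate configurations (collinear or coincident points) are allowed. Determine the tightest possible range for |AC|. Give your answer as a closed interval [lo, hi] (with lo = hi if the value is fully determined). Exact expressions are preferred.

|AC| = √(4709)  (≈ 68.6222)

|AB| ∈ {47}
|BC| ∈ {50}
|AC| ∈ {√(4709)}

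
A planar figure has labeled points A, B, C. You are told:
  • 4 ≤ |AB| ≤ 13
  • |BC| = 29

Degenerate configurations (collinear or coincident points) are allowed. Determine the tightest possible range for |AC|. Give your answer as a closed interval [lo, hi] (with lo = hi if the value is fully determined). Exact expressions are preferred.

|AB| ∈ [4, 13]
|BC| ∈ {29}
|AC| ∈ [16, 42]

|AC| ∈ [16, 42]  (≈ [16.0000, 42.0000])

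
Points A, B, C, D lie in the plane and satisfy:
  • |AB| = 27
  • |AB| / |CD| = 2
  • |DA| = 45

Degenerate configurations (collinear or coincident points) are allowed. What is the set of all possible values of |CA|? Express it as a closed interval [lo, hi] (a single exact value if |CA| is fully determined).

|CA| ∈ [63/2, 117/2]  (≈ [31.5000, 58.5000])

|AB| ∈ {27}
|AD| ∈ {45}
|CD| ∈ {27/2}
|BD| ∈ [18, 72]
|AC| ∈ [63/2, 117/2]
|BC| ∈ [9/2, 171/2]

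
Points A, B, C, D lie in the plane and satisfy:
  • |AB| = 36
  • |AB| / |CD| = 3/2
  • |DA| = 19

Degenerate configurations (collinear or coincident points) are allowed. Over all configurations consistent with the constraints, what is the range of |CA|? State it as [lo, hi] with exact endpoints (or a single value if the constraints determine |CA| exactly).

|CA| ∈ [5, 43]  (≈ [5.0000, 43.0000])

|AB| ∈ {36}
|AD| ∈ {19}
|CD| ∈ {24}
|BD| ∈ [17, 55]
|AC| ∈ [5, 43]
|BC| ∈ [0, 79]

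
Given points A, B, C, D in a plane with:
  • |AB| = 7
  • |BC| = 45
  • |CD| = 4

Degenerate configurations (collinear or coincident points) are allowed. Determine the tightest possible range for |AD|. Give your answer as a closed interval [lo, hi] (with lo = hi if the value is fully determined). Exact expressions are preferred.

|AD| ∈ [34, 56]  (≈ [34.0000, 56.0000])

|AB| ∈ {7}
|BC| ∈ {45}
|CD| ∈ {4}
|AC| ∈ [38, 52]
|BD| ∈ [41, 49]
|AD| ∈ [34, 56]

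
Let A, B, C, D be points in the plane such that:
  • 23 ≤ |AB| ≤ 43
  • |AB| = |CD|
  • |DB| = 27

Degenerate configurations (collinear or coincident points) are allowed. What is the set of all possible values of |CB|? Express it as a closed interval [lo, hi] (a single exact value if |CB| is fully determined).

|CB| ∈ [0, 70]  (≈ [0.0000, 70.0000])

|AB| ∈ [23, 43]
|BD| ∈ {27}
|CD| ∈ [23, 43]
|AD| ∈ [0, 70]
|BC| ∈ [0, 70]
|AC| ∈ [0, 113]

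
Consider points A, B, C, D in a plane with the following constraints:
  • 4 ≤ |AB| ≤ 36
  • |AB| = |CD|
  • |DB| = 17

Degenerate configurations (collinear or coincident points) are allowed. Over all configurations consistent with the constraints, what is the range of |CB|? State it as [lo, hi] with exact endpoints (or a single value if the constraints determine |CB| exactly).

|AB| ∈ [4, 36]
|BD| ∈ {17}
|CD| ∈ [4, 36]
|AD| ∈ [0, 53]
|BC| ∈ [0, 53]
|AC| ∈ [0, 89]

|CB| ∈ [0, 53]  (≈ [0.0000, 53.0000])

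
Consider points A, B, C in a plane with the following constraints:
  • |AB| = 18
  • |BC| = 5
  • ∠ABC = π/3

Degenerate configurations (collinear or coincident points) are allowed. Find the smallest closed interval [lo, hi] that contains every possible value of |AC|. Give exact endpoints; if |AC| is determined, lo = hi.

|AB| ∈ {18}
|BC| ∈ {5}
|AC| ∈ {√(259)}

|AC| = √(259)  (≈ 16.0935)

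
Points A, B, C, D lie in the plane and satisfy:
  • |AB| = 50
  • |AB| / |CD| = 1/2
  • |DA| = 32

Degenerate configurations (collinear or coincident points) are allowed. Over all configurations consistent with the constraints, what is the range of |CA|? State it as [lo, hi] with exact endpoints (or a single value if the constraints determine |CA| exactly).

|CA| ∈ [68, 132]  (≈ [68.0000, 132.0000])

|AB| ∈ {50}
|AD| ∈ {32}
|CD| ∈ {100}
|BD| ∈ [18, 82]
|AC| ∈ [68, 132]
|BC| ∈ [18, 182]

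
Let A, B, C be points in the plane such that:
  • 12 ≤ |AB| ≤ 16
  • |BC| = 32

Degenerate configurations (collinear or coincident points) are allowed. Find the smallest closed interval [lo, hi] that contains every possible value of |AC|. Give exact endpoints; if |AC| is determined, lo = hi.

|AC| ∈ [16, 48]  (≈ [16.0000, 48.0000])

|AB| ∈ [12, 16]
|BC| ∈ {32}
|AC| ∈ [16, 48]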